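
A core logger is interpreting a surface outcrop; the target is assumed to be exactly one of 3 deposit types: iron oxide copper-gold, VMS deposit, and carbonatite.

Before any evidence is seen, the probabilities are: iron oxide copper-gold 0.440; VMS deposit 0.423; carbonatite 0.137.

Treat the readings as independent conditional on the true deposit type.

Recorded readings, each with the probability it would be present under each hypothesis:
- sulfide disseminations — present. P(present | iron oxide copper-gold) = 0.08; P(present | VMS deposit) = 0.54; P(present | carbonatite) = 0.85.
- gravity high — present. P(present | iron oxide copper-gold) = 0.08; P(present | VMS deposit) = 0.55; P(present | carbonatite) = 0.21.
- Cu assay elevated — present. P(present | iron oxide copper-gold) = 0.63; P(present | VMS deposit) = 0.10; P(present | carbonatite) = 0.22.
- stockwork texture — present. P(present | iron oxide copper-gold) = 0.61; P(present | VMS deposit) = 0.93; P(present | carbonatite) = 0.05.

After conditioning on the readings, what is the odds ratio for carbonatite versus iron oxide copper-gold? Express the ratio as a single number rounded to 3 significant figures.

Unnormalized posterior weight (prior times the reading likelihoods) for each of the two hypotheses:
  carbonatite: 0.137 × 0.85 × 0.21 × 0.22 × 0.05 = 0.000269
  iron oxide copper-gold: 0.440 × 0.08 × 0.08 × 0.63 × 0.61 = 0.0010822
Odds(carbonatite : iron oxide copper-gold) = 0.000269 / 0.0010822 ≈ 0.249.

0.249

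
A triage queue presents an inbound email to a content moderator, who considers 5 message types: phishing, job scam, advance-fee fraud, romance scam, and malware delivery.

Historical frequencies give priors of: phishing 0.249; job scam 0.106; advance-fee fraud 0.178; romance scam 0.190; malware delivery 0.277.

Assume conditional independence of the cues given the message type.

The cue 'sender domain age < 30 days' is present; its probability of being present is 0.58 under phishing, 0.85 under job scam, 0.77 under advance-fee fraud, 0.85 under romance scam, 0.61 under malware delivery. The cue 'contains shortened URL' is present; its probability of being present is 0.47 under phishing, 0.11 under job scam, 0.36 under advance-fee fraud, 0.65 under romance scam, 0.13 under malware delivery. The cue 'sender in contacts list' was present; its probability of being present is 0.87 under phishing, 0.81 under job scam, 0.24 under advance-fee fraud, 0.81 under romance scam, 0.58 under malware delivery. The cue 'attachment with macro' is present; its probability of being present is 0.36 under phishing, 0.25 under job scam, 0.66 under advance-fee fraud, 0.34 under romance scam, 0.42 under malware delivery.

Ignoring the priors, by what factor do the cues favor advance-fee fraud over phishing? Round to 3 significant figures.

0.514

Take the product of per-cue likelihoods under each hypothesis, then divide.
  advance-fee fraud: 0.77 × 0.36 × 0.24 × 0.66 = 0.043908
  phishing: 0.58 × 0.47 × 0.87 × 0.36 = 0.085378
Bayes factor = 0.043908 / 0.085378 ≈ 0.514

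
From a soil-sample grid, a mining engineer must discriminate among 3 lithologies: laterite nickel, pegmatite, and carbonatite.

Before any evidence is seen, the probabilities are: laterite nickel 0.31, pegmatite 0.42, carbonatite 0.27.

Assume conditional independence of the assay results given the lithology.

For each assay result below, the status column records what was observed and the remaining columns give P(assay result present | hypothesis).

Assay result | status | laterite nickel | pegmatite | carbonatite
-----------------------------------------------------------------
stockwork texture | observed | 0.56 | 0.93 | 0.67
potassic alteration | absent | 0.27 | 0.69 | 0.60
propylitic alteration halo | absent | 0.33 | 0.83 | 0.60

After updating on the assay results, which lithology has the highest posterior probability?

Multiply each prior by the joint likelihood of the assay result pattern (using 1 − P(present | H) for each absent assay result):
  laterite nickel: 0.31 × 0.56 × (1 − 0.27) × (1 − 0.33) = 0.084908
  pegmatite: 0.42 × 0.93 × (1 − 0.69) × (1 − 0.83) = 0.020585
  carbonatite: 0.27 × 0.67 × (1 − 0.60) × (1 − 0.60) = 0.028944
Normalizing constant Z = 0.084908 + 0.020585 + 0.028944 = 0.13444.
P(laterite nickel | evidence) ≈ 0.084908 / 0.13444 ≈ 0.632
P(pegmatite | evidence) ≈ 0.020585 / 0.13444 ≈ 0.153
P(carbonatite | evidence) ≈ 0.028944 / 0.13444 ≈ 0.215
The largest is 0.632, so laterite nickel is most probable.

laterite nickel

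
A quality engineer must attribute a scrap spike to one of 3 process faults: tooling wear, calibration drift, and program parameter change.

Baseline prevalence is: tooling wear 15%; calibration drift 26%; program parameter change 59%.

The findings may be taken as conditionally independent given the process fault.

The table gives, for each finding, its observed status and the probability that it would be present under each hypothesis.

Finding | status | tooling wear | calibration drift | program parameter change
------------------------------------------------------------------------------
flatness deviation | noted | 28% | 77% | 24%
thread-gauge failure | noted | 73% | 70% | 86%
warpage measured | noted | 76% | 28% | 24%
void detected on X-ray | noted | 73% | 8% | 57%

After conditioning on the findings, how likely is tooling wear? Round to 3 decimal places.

Multiply each prior by the joint likelihood of the evidence pattern:
  tooling wear: 0.15 × 0.28 × 0.73 × 0.76 × 0.73 = 0.01701
  calibration drift: 0.26 × 0.77 × 0.70 × 0.28 × 0.08 = 0.0031391
  program parameter change: 0.59 × 0.24 × 0.86 × 0.24 × 0.57 = 0.016659
Marginal likelihood of the evidence = 0.036808.
P(tooling wear | evidence) = 0.01701 / 0.036808 ≈ 0.462.

0.462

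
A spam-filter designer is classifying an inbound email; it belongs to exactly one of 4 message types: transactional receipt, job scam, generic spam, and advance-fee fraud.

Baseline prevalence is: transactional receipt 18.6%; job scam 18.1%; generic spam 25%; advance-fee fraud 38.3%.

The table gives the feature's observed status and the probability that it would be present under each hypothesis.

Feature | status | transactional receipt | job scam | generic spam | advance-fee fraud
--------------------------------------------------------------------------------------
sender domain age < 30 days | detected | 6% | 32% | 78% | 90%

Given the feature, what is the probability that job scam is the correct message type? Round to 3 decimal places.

By Bayes' rule, the unnormalized weight for each hypothesis is prior × likelihood:
  transactional receipt: 0.186 × 0.06 = 0.01116
  job scam: 0.181 × 0.32 = 0.05792
  generic spam: 0.250 × 0.78 = 0.195
  advance-fee fraud: 0.383 × 0.90 = 0.3447
Normalizing constant Z = 0.01116 + 0.05792 + 0.195 + 0.3447 = 0.60878.
P(job scam | evidence) = 0.05792 / 0.60878 ≈ 0.095.

0.095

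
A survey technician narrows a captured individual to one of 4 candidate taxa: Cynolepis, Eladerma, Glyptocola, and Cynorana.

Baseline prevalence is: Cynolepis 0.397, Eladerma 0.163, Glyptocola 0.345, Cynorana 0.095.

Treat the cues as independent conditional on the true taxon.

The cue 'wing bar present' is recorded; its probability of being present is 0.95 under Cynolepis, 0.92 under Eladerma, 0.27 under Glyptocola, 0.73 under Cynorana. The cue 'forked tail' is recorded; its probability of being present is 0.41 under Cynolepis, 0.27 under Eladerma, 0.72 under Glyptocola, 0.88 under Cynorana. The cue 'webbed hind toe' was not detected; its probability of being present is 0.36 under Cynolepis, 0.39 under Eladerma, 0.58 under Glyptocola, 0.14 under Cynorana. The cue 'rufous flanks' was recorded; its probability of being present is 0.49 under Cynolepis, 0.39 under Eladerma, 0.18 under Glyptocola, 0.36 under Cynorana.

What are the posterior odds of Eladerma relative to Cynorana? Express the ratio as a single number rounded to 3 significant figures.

0.510

Posterior odds equal prior odds times the likelihood ratio; only the two competing hypotheses matter (using 1 − P(present | H) for each absent cue).
  Eladerma: 0.163 × 0.92 × 0.27 × (1 − 0.39) × 0.39 = 0.0096324
  Cynorana: 0.095 × 0.73 × 0.88 × (1 − 0.14) × 0.36 = 0.018894
Odds(Eladerma : Cynorana) = 0.0096324 / 0.018894 ≈ 0.510.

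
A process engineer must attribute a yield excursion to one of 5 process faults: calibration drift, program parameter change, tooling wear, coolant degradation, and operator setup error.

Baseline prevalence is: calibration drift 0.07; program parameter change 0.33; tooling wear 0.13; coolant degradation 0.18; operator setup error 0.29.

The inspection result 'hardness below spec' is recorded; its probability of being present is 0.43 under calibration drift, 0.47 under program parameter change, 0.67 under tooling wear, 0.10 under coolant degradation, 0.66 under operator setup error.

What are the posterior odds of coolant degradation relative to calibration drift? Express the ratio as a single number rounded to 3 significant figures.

0.598

Posterior odds equal prior odds times the likelihood ratio; only the two competing hypotheses matter.
  coolant degradation: 0.18 × 0.10 = 0.018
  calibration drift: 0.07 × 0.43 = 0.0301
Odds(coolant degradation : calibration drift) = 0.018 / 0.0301 ≈ 0.598.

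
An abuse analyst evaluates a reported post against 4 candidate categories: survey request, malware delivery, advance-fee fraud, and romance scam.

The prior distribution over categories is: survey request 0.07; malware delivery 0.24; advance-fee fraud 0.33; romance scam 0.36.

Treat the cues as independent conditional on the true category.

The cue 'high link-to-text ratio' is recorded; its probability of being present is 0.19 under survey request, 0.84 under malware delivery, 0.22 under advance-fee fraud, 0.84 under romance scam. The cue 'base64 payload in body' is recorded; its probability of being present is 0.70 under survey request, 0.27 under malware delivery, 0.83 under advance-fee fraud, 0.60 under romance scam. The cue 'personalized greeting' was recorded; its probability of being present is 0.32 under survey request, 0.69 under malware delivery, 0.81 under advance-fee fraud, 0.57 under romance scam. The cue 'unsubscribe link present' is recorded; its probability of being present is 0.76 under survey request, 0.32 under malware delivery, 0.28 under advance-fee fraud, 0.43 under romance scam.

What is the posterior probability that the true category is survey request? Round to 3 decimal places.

Multiply each prior by the joint likelihood of the cue pattern:
  survey request: 0.07 × 0.19 × 0.70 × 0.32 × 0.76 = 0.0022642
  malware delivery: 0.24 × 0.84 × 0.27 × 0.69 × 0.32 = 0.012019
  advance-fee fraud: 0.33 × 0.22 × 0.83 × 0.81 × 0.28 = 0.013667
  romance scam: 0.36 × 0.84 × 0.60 × 0.57 × 0.43 = 0.044471
Normalizing constant Z = 0.0022642 + 0.012019 + 0.013667 + 0.044471 = 0.07242.
P(survey request | evidence) = 0.0022642 / 0.07242 ≈ 0.031.

0.031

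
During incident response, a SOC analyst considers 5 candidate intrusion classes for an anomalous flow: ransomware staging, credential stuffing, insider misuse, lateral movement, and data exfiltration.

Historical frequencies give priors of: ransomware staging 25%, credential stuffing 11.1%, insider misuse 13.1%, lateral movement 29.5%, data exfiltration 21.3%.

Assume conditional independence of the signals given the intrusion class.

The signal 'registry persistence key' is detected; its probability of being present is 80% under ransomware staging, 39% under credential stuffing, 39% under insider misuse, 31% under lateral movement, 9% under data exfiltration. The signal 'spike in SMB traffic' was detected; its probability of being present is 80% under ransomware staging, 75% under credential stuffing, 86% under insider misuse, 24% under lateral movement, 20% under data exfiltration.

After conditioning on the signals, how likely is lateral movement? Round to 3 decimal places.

Multiply each prior by the joint likelihood of the signal pattern:
  ransomware staging: 0.250 × 0.80 × 0.80 = 0.16
  credential stuffing: 0.111 × 0.39 × 0.75 = 0.032468
  insider misuse: 0.131 × 0.39 × 0.86 = 0.043937
  lateral movement: 0.295 × 0.31 × 0.24 = 0.021948
  data exfiltration: 0.213 × 0.09 × 0.20 = 0.003834
The unnormalized weights sum to 0.26219.
P(lateral movement | evidence) = 0.021948 / 0.26219 ≈ 0.084.

0.084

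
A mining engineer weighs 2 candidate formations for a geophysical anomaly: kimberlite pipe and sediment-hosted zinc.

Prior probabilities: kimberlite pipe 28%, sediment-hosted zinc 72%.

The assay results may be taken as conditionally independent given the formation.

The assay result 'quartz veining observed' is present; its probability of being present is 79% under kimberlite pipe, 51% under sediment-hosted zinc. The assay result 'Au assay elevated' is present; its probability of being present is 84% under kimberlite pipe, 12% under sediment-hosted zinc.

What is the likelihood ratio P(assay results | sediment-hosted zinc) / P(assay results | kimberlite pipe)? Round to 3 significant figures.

Take the product of per-assay result likelihoods under each hypothesis, then divide.
  sediment-hosted zinc: 0.51 × 0.12 = 0.0612
  kimberlite pipe: 0.79 × 0.84 = 0.6636
Bayes factor = 0.0612 / 0.6636 ≈ 0.0922

0.0922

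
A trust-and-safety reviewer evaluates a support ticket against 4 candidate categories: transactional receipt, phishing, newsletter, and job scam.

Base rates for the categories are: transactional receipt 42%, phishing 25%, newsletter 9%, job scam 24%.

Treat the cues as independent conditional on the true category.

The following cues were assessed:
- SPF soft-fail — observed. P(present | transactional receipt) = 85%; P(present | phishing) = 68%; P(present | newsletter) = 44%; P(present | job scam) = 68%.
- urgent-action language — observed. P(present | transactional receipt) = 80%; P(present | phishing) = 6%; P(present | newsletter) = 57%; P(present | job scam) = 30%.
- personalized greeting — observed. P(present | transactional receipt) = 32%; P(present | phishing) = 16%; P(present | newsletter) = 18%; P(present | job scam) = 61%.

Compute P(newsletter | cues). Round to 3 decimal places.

0.032

By Bayes' rule with conditional independence, the unnormalized weight for each hypothesis is prior × ∏ likelihoods:
  transactional receipt: 0.42 × 0.85 × 0.80 × 0.32 = 0.091392
  phishing: 0.25 × 0.68 × 0.06 × 0.16 = 0.001632
  newsletter: 0.09 × 0.44 × 0.57 × 0.18 = 0.004063
  job scam: 0.24 × 0.68 × 0.30 × 0.61 = 0.029866
The unnormalized weights sum to 0.12695.
P(newsletter | evidence) = 0.004063 / 0.12695 ≈ 0.032.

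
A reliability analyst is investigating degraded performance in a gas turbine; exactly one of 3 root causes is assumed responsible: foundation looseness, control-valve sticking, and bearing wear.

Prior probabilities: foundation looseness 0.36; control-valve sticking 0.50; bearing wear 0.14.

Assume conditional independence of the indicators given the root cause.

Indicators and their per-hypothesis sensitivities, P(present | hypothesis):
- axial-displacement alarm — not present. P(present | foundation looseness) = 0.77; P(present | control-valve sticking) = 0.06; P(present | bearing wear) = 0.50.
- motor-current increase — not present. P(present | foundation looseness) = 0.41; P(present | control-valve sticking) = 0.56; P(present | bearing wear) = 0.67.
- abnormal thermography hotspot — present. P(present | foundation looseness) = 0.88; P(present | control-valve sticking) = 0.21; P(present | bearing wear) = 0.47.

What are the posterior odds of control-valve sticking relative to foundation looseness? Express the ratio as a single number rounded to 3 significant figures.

1.01

The normalizing constant cancels in an odds ratio, so compute prior × likelihood for the two hypotheses only (using 1 − P(present | H) for each absent indicator):
  control-valve sticking: 0.50 × (1 − 0.06) × (1 − 0.56) × 0.21 = 0.043428
  foundation looseness: 0.36 × (1 − 0.77) × (1 − 0.41) × 0.88 = 0.04299
Posterior odds = 0.043428 / 0.04299 ≈ 1.01.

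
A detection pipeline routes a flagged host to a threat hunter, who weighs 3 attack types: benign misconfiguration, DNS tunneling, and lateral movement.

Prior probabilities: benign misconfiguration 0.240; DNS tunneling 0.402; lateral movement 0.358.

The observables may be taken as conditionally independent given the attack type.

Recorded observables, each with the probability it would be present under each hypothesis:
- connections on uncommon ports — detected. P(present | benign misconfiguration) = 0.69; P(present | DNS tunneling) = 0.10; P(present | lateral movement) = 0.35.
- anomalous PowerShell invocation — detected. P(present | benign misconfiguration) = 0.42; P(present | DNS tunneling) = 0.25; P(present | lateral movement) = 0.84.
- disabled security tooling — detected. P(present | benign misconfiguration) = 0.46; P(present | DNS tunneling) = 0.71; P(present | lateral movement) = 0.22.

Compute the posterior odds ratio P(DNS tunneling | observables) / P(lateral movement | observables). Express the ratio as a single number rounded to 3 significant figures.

0.308

The normalizing constant cancels in an odds ratio, so compute prior × likelihood for the two hypotheses only:
  DNS tunneling: 0.402 × 0.10 × 0.25 × 0.71 = 0.0071355
  lateral movement: 0.358 × 0.35 × 0.84 × 0.22 = 0.023155
Odds(DNS tunneling : lateral movement) = 0.0071355 / 0.023155 ≈ 0.308.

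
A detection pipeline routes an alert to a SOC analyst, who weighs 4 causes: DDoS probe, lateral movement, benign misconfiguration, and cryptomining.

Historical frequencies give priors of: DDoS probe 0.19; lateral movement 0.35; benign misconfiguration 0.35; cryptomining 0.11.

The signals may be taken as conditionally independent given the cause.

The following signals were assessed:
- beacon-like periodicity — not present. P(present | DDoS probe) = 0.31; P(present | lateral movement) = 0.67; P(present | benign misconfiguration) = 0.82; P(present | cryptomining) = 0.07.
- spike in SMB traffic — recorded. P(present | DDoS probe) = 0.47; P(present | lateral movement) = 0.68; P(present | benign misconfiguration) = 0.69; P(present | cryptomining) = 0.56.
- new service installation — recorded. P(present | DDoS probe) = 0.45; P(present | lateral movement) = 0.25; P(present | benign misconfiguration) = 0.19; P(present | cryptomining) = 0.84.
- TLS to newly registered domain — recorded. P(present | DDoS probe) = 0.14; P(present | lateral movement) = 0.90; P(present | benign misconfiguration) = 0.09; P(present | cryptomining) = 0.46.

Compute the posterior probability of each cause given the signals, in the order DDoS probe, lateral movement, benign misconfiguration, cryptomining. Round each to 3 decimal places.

For each hypothesis, the unnormalized posterior weight is prior × product of the signal likelihoods (using 1 − P(present | H) for each absent signal):
  DDoS probe: 0.19 × (1 − 0.31) × 0.47 × 0.45 × 0.14 = 0.0038819
  lateral movement: 0.35 × (1 − 0.67) × 0.68 × 0.25 × 0.90 = 0.017671
  benign misconfiguration: 0.35 × (1 − 0.82) × 0.69 × 0.19 × 0.09 = 0.00074334
  cryptomining: 0.11 × (1 − 0.07) × 0.56 × 0.84 × 0.46 = 0.022136
Marginal likelihood of the evidence = 0.044433.
P(DDoS probe | evidence) = 0.0038819 / 0.044433 ≈ 0.087
P(lateral movement | evidence) = 0.017671 / 0.044433 ≈ 0.398
P(benign misconfiguration | evidence) = 0.00074334 / 0.044433 ≈ 0.017
P(cryptomining | evidence) = 0.022136 / 0.044433 ≈ 0.498

0.087, 0.398, 0.017, 0.498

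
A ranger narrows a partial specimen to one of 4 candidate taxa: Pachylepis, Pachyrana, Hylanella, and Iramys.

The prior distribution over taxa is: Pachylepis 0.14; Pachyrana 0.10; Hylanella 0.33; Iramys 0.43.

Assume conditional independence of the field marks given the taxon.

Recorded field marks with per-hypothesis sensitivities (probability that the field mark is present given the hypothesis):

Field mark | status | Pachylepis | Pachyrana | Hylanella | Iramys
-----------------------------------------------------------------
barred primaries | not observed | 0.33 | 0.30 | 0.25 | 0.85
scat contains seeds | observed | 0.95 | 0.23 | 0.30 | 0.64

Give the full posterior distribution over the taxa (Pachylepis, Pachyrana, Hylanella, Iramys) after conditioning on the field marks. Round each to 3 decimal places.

For each hypothesis, the unnormalized posterior weight is prior × product of the field mark likelihoods (using 1 − P(present | H) for each absent field mark):
  Pachylepis: 0.14 × (1 − 0.33) × 0.95 = 0.08911
  Pachyrana: 0.10 × (1 − 0.30) × 0.23 = 0.0161
  Hylanella: 0.33 × (1 − 0.25) × 0.30 = 0.07425
  Iramys: 0.43 × (1 − 0.85) × 0.64 = 0.04128
The unnormalized weights sum to 0.22074.
P(Pachylepis | evidence) = 0.08911 / 0.22074 ≈ 0.404
P(Pachyrana | evidence) = 0.0161 / 0.22074 ≈ 0.073
P(Hylanella | evidence) = 0.07425 / 0.22074 ≈ 0.336
P(Iramys | evidence) = 0.04128 / 0.22074 ≈ 0.187

0.404, 0.073, 0.336, 0.187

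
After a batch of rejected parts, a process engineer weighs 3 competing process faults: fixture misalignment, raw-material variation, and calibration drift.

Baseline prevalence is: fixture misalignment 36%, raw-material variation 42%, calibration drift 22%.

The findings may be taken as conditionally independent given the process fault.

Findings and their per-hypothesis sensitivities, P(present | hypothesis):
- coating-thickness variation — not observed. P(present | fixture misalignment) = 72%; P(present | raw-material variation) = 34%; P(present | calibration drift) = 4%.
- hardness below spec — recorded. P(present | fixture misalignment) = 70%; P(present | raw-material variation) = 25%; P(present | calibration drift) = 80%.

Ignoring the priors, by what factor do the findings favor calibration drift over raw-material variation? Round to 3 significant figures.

4.65

Take the product of per-finding likelihoods under each hypothesis (using 1 − P(present | H) for each absent finding), then divide.
  calibration drift: (1 − 0.04) × 0.80 = 0.768
  raw-material variation: (1 − 0.34) × 0.25 = 0.165
Bayes factor = 0.768 / 0.165 ≈ 4.65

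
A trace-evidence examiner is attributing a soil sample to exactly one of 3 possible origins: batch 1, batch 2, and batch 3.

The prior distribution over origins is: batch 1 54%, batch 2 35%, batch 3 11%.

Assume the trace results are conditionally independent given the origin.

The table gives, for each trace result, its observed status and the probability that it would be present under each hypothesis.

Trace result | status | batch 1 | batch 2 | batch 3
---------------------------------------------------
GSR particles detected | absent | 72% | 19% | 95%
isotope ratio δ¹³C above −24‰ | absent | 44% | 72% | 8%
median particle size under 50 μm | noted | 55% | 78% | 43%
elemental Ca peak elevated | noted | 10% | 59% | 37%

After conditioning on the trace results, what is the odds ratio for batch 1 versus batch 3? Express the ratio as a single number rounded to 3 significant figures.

Posterior odds equal prior odds times the likelihood ratio; only the two competing hypotheses matter (using 1 − P(present | H) for each absent trace result).
  batch 1: 0.54 × (1 − 0.72) × (1 − 0.44) × 0.55 × 0.10 = 0.004657
  batch 3: 0.11 × (1 − 0.95) × (1 − 0.08) × 0.43 × 0.37 = 0.00080505
Odds(batch 1 : batch 3) = 0.004657 / 0.00080505 ≈ 5.78.

5.78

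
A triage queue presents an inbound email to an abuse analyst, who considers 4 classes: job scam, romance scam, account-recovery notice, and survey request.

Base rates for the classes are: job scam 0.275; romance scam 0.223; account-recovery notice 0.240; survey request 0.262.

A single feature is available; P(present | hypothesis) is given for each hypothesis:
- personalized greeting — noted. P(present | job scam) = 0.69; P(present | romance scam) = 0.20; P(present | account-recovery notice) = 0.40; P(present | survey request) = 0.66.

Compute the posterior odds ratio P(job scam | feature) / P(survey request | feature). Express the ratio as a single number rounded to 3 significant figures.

Posterior odds equal prior odds times the likelihood ratio; only the two competing hypotheses matter.
  job scam: 0.275 × 0.69 = 0.18975
  survey request: 0.262 × 0.66 = 0.17292
Posterior odds = 0.18975 / 0.17292 ≈ 1.10.

1.10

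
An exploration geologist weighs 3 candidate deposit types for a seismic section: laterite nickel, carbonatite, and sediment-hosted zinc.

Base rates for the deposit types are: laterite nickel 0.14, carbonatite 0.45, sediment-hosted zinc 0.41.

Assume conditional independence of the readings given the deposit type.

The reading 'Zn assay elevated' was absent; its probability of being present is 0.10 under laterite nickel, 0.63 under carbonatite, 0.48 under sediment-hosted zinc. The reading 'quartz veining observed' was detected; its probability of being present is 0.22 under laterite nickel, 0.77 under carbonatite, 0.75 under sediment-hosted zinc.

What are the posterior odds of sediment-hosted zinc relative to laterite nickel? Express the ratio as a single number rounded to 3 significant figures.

5.77

Posterior odds equal prior odds times the likelihood ratio; only the two competing hypotheses matter (using 1 − P(present | H) for each absent reading).
  sediment-hosted zinc: 0.41 × (1 − 0.48) × 0.75 = 0.1599
  laterite nickel: 0.14 × (1 − 0.10) × 0.22 = 0.02772
Posterior odds = 0.1599 / 0.02772 ≈ 5.77.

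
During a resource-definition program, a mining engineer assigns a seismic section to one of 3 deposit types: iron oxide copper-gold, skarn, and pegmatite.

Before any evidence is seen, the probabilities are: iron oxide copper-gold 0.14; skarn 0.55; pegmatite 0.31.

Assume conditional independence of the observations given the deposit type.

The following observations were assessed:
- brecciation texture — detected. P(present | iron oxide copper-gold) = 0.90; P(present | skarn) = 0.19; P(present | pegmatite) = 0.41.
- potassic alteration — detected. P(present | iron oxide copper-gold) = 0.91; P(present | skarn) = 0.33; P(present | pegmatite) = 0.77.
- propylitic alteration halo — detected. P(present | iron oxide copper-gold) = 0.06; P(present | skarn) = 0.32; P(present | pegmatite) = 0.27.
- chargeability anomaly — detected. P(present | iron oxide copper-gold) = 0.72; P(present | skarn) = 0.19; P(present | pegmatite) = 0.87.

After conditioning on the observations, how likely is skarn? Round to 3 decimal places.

0.070

For each hypothesis, the unnormalized posterior weight is prior × product of the observation likelihoods:
  iron oxide copper-gold: 0.14 × 0.90 × 0.91 × 0.06 × 0.72 = 0.0049533
  skarn: 0.55 × 0.19 × 0.33 × 0.32 × 0.19 = 0.0020967
  pegmatite: 0.31 × 0.41 × 0.77 × 0.27 × 0.87 = 0.022989
The unnormalized weights sum to 0.030039.
P(skarn | evidence) = 0.0020967 / 0.030039 ≈ 0.070.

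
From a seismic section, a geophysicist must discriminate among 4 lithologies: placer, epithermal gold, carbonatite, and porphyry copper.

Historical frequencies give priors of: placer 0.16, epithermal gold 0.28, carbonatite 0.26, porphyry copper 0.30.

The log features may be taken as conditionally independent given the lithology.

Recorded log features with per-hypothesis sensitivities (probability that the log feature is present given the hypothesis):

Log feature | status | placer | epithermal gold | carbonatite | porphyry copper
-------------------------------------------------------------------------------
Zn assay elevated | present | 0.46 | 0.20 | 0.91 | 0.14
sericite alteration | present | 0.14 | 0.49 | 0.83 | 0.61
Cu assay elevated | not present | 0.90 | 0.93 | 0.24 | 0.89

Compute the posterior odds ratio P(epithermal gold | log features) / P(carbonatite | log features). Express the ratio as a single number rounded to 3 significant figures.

0.0129

The normalizing constant cancels in an odds ratio, so compute prior × likelihood for the two hypotheses only (using 1 − P(present | H) for each absent log feature):
  epithermal gold: 0.28 × 0.20 × 0.49 × (1 − 0.93) = 0.0019208
  carbonatite: 0.26 × 0.91 × 0.83 × (1 − 0.24) = 0.14925
Odds(epithermal gold : carbonatite) = 0.0019208 / 0.14925 ≈ 0.0129.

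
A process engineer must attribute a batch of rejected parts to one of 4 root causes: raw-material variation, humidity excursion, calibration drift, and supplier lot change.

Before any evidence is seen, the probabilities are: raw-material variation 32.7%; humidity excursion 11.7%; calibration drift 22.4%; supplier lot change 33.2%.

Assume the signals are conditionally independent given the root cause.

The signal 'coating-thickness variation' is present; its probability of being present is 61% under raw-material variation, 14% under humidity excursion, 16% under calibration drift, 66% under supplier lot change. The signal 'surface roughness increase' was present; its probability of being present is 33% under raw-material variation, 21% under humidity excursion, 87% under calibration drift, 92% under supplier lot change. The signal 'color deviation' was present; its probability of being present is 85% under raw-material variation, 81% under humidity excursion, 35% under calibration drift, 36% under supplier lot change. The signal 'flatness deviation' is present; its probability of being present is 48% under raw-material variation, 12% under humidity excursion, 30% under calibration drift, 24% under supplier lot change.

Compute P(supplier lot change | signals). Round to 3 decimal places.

0.364

By Bayes' rule with conditional independence, the unnormalized weight for each hypothesis is prior × ∏ likelihoods:
  raw-material variation: 0.327 × 0.61 × 0.33 × 0.85 × 0.48 = 0.026857
  humidity excursion: 0.117 × 0.14 × 0.21 × 0.81 × 0.12 = 0.00033435
  calibration drift: 0.224 × 0.16 × 0.87 × 0.35 × 0.30 = 0.003274
  supplier lot change: 0.332 × 0.66 × 0.92 × 0.36 × 0.24 = 0.017417
Marginal likelihood of the evidence = 0.047882.
P(supplier lot change | evidence) = 0.017417 / 0.047882 ≈ 0.364.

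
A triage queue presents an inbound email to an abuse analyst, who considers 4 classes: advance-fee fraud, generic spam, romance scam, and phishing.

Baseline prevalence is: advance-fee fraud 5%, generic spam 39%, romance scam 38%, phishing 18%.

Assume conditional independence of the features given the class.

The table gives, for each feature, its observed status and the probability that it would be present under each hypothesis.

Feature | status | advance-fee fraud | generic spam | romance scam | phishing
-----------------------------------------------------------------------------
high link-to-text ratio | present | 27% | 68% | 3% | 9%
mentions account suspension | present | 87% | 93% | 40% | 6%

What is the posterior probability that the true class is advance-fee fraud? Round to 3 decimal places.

For each hypothesis, the unnormalized posterior weight is prior × product of the feature likelihoods:
  advance-fee fraud: 0.05 × 0.27 × 0.87 = 0.011745
  generic spam: 0.39 × 0.68 × 0.93 = 0.24664
  romance scam: 0.38 × 0.03 × 0.40 = 0.00456
  phishing: 0.18 × 0.09 × 0.06 = 0.000972
Marginal likelihood of the evidence = 0.26391.
P(advance-fee fraud | evidence) = 0.011745 / 0.26391 ≈ 0.045.

0.045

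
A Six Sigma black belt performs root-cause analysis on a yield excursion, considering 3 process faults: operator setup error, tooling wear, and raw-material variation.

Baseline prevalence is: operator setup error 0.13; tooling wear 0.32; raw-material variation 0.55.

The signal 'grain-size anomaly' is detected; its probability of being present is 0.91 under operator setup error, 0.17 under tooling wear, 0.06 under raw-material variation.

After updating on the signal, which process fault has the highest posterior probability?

For each hypothesis, the unnormalized posterior weight is prior × likelihood:
  operator setup error: 0.13 × 0.91 = 0.1183
  tooling wear: 0.32 × 0.17 = 0.0544
  raw-material variation: 0.55 × 0.06 = 0.033
Marginal likelihood of the evidence = 0.2057.
P(operator setup error | evidence) ≈ 0.1183 / 0.2057 ≈ 0.575
P(tooling wear | evidence) ≈ 0.0544 / 0.2057 ≈ 0.264
P(raw-material variation | evidence) ≈ 0.033 / 0.2057 ≈ 0.160
The largest is 0.575, so operator setup error is most probable.

operator setup error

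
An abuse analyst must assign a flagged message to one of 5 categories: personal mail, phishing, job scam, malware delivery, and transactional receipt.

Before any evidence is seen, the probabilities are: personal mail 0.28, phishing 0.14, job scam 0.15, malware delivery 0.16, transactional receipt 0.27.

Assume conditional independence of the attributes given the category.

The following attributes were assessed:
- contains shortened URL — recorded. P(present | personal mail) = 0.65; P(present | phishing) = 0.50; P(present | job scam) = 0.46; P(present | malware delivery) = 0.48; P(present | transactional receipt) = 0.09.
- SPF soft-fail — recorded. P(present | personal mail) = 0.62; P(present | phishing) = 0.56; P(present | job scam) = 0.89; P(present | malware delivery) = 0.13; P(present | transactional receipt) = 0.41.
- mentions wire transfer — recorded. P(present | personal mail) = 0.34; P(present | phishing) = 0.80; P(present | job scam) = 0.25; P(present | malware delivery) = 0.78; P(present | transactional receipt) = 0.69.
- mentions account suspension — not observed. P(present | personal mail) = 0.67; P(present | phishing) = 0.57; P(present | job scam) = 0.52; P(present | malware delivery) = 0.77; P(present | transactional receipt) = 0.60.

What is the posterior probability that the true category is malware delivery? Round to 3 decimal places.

0.047

By Bayes' rule with conditional independence, the unnormalized weight for each hypothesis is prior × ∏ likelihoods (using 1 − P(present | H) for each absent attribute):
  personal mail: 0.28 × 0.65 × 0.62 × 0.34 × (1 − 0.67) = 0.012661
  phishing: 0.14 × 0.50 × 0.56 × 0.80 × (1 − 0.57) = 0.013485
  job scam: 0.15 × 0.46 × 0.89 × 0.25 × (1 − 0.52) = 0.0073692
  malware delivery: 0.16 × 0.48 × 0.13 × 0.78 × (1 − 0.77) = 0.0017911
  transactional receipt: 0.27 × 0.09 × 0.41 × 0.69 × (1 − 0.60) = 0.0027498
Normalizing constant Z = 0.012661 + 0.013485 + 0.0073692 + 0.0017911 + 0.0027498 = 0.038056.
P(malware delivery | evidence) = 0.0017911 / 0.038056 ≈ 0.047.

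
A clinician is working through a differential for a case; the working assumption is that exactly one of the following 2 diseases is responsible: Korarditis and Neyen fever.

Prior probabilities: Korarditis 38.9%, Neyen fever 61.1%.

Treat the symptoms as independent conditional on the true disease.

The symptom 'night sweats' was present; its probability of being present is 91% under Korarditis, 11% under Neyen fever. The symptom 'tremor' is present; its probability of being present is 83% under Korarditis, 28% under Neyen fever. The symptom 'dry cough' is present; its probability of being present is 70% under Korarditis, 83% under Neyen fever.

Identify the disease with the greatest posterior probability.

For each hypothesis, the unnormalized posterior weight is prior × product of the symptom likelihoods:
  Korarditis: 0.389 × 0.91 × 0.83 × 0.70 = 0.20567
  Neyen fever: 0.611 × 0.11 × 0.28 × 0.83 = 0.01562
Marginal likelihood of the evidence = 0.22129.
P(Korarditis | evidence) ≈ 0.20567 / 0.22129 ≈ 0.929
P(Neyen fever | evidence) ≈ 0.01562 / 0.22129 ≈ 0.071
The largest is 0.929, so Korarditis is most probable.

Korarditis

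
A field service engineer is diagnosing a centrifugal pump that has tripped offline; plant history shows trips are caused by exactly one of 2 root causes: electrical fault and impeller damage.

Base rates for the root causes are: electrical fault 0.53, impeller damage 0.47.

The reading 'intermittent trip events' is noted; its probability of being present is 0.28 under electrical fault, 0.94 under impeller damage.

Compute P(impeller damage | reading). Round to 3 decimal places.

Multiply each prior by the likelihood of the reading:
  electrical fault: 0.53 × 0.28 = 0.1484
  impeller damage: 0.47 × 0.94 = 0.4418
Normalizing constant Z = 0.1484 + 0.4418 = 0.5902.
P(impeller damage | evidence) = 0.4418 / 0.5902 ≈ 0.749.

0.749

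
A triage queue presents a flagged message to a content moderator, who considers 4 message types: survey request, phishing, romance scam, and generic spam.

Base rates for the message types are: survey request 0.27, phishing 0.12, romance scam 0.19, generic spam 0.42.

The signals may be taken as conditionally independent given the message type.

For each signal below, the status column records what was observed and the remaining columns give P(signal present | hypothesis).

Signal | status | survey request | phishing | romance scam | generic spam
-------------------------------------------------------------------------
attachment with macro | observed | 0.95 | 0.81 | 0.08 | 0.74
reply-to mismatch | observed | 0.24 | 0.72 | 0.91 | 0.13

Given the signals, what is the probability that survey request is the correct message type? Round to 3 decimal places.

For each hypothesis, the unnormalized posterior weight is prior × product of the signal likelihoods:
  survey request: 0.27 × 0.95 × 0.24 = 0.06156
  phishing: 0.12 × 0.81 × 0.72 = 0.069984
  romance scam: 0.19 × 0.08 × 0.91 = 0.013832
  generic spam: 0.42 × 0.74 × 0.13 = 0.040404
Marginal likelihood of the evidence = 0.18578.
P(survey request | evidence) = 0.06156 / 0.18578 ≈ 0.331.

0.331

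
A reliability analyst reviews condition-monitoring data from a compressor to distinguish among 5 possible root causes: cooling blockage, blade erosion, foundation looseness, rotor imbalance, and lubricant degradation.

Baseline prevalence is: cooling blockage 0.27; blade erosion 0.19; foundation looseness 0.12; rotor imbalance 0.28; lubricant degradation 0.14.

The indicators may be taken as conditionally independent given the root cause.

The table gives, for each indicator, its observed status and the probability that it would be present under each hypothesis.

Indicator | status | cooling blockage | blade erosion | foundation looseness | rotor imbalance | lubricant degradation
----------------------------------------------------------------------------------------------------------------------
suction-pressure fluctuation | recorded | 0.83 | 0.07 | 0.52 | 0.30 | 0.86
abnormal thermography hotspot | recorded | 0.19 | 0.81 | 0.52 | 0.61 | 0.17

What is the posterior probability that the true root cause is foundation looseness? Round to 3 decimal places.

For each hypothesis, the unnormalized posterior weight is prior × product of the indicator likelihoods:
  cooling blockage: 0.27 × 0.83 × 0.19 = 0.042579
  blade erosion: 0.19 × 0.07 × 0.81 = 0.010773
  foundation looseness: 0.12 × 0.52 × 0.52 = 0.032448
  rotor imbalance: 0.28 × 0.30 × 0.61 = 0.05124
  lubricant degradation: 0.14 × 0.86 × 0.17 = 0.020468
Normalizing constant Z = 0.042579 + 0.010773 + 0.032448 + 0.05124 + 0.020468 = 0.15751.
P(foundation looseness | evidence) = 0.032448 / 0.15751 ≈ 0.206.

0.206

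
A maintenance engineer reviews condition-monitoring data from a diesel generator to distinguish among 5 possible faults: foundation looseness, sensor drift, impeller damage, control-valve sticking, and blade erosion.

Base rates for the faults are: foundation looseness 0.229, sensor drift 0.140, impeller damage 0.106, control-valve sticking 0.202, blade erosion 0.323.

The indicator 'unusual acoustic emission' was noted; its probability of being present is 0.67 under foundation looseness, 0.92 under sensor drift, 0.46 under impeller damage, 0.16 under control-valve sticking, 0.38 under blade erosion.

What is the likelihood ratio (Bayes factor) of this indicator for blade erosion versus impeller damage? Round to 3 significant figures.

0.826

The Bayes factor is the ratio of the two likelihoods.
  blade erosion: 0.38
  impeller damage: 0.46
Bayes factor = 0.38 / 0.46 ≈ 0.826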